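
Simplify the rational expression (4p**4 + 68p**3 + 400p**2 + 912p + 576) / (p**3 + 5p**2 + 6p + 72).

Apply the Euclidean algorithm:
  4p**4 + 68p**3 + 400p**2 + 912p + 576 = (4p + 48)(p**3 + 5p**2 + 6p + 72) + (136p**2 + 336p − 2880)
  p**3 + 5p**2 + 6p + 72 = ((1/136)p + 43/2312)(136p**2 + 336p − 2880) + ((6048/289)p + 36288/289)
  136p**2 + 336p − 2880 = ((4913/756)p − 1445/63)((6048/289)p + 36288/289) + (0)
Last nonzero remainder: (6048/289)p + 36288/289. Dividing through by 6048/289 gives the monic gcd p + 6.
Cancel p + 6 from numerator and denominator to get the reduced form.

(4p**3 + 44p**2 + 136p + 96)/(p**2 − p + 12)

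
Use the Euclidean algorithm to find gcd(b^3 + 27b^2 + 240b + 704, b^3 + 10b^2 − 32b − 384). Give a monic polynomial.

b^2 + 16b + 64

Euclidean algorithm in ℚ[b]:
  b^3 + 27b^2 + 240b + 704 = (b^3 + 10b^2 − 32b − 384) + (17b^2 + 272b + 1088)
  b^3 + 10b^2 − 32b − 384 = ((1/17)b − 6/17)(17b^2 + 272b + 1088) + (0)
Last nonzero remainder: 17b^2 + 272b + 1088. Dividing through by 17 gives the monic gcd b^2 + 16b + 64.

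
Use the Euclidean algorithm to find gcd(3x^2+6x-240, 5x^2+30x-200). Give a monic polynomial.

Euclidean algorithm in ℚ[x]:
  3x^2+6x-240 = (3/5)(5x^2+30x-200) + (-12x-120)
  5x^2+30x-200 = (-(5/12)x+5/3)(-12x-120) + (0)
Last nonzero remainder: -12x-120. Dividing through by -12 gives the monic gcd x+10.

x+10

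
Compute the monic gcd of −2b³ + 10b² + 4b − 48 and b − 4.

Repeated division with remainder:
  −2b³ + 10b² + 4b − 48 = (−2b² + 2b + 12)(b − 4) + (0)
The last nonzero remainder b − 4 is already monic.

b − 4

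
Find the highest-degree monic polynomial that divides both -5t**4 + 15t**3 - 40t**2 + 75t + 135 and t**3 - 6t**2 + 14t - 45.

t**2 - t + 9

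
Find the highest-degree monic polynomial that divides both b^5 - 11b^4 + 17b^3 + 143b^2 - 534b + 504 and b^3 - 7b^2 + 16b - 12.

b^2 - 5b + 6

By polynomial division,
  b^5 - 11b^4 + 17b^3 + 143b^2 - 534b + 504 = (b^2 - 4b - 27)(b^3 - 7b^2 + 16b - 12) + (30b^2 - 150b + 180)
  b^3 - 7b^2 + 16b - 12 = ((1/30)b - 1/15)(30b^2 - 150b + 180) + (0)
Last nonzero remainder: 30b^2 - 150b + 180. Dividing through by 30 gives the monic gcd b^2 - 5b + 6.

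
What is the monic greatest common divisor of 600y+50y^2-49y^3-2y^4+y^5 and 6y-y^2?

Repeated division with remainder:
  y^5-2y^4-49y^3+50y^2+600y = (-y^3-4y^2+25y+100)(-y^2+6y) + (0)
Last nonzero remainder: -y^2+6y. Dividing through by -1 gives the monic gcd y^2-6y.

-6y+y^2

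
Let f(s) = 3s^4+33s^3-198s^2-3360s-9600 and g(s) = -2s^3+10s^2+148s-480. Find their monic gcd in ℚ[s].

s^2-2s-80

Repeated division with remainder:
  3s^4+33s^3-198s^2-3360s-9600 = (-(3/2)s-24)(-2s^3+10s^2+148s-480) + (264s^2-528s-21120)
  -2s^3+10s^2+148s-480 = (-(1/132)s+1/44)(264s^2-528s-21120) + (0)
Last nonzero remainder: 264s^2-528s-21120. Dividing through by 264 gives the monic gcd s^2-2s-80.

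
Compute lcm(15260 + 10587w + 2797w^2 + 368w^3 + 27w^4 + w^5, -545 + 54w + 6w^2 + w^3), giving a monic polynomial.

-76300 - 37675w - 3398w^2 + 957w^3 + 233w^4 + 22w^5 + w^6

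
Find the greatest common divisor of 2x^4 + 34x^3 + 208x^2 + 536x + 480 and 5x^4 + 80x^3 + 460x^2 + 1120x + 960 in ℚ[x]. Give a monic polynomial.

x^3 + 12x^2 + 44x + 48

By polynomial division,
  2x^4 + 34x^3 + 208x^2 + 536x + 480 = (2/5)(5x^4 + 80x^3 + 460x^2 + 1120x + 960) + (2x^3 + 24x^2 + 88x + 96)
  5x^4 + 80x^3 + 460x^2 + 1120x + 960 = ((5/2)x + 10)(2x^3 + 24x^2 + 88x + 96) + (0)
Last nonzero remainder: 2x^3 + 24x^2 + 88x + 96. Dividing through by 2 gives the monic gcd x^3 + 12x^2 + 44x + 48.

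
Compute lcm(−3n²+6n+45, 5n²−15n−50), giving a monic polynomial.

By polynomial division,
  −3n²+6n+45 = (−3/5)(5n²−15n−50) + (−3n+15)
  5n²−15n−50 = (−(5/3)n−10/3)(−3n+15) + (0)
Last nonzero remainder: −3n+15. Dividing through by −3 gives the monic gcd n−5.
Then lcm(f, g) = f·g / gcd(f, g); expanding and making the result monic gives the answer.

n³−19n−30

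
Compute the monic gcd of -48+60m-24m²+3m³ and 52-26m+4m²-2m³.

Repeated division with remainder:
  3m³-24m²+60m-48 = (-3/2)(-2m³+4m²-26m+52) + (-18m²+21m+30)
  -2m³+4m²-26m+52 = ((1/9)m-5/54)(-18m²+21m+30) + (-(493/18)m+493/9)
  -18m²+21m+30 = ((324/493)m+270/493)(-(493/18)m+493/9) + (0)
Last nonzero remainder: -(493/18)m+493/9. Dividing through by -493/18 gives the monic gcd m-2.

-2+m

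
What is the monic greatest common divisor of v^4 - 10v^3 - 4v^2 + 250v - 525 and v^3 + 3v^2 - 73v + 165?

By polynomial division,
  v^4 - 10v^3 - 4v^2 + 250v - 525 = (v - 13)(v^3 + 3v^2 - 73v + 165) + (108v^2 - 864v + 1620)
  v^3 + 3v^2 - 73v + 165 = ((1/108)v + 11/108)(108v^2 - 864v + 1620) + (0)
Last nonzero remainder: 108v^2 - 864v + 1620. Dividing through by 108 gives the monic gcd v^2 - 8v + 15.

v^2 - 8v + 15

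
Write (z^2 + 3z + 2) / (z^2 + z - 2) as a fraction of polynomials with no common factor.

(z + 1)/(z - 1)

Apply the Euclidean algorithm:
  z^2 + 3z + 2 = (z^2 + z - 2) + (2z + 4)
  z^2 + z - 2 = ((1/2)z - 1/2)(2z + 4) + (0)
Last nonzero remainder: 2z + 4. Dividing through by 2 gives the monic gcd z + 2.
Cancel z + 2 from numerator and denominator to get the reduced form.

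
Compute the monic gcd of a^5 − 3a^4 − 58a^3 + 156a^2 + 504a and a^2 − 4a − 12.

a^2 − 4a − 12

Euclidean algorithm in ℚ[a]:
  a^5 − 3a^4 − 58a^3 + 156a^2 + 504a = (a^3 + a^2 − 42a)(a^2 − 4a − 12) + (0)
The last nonzero remainder a^2 − 4a − 12 is already monic.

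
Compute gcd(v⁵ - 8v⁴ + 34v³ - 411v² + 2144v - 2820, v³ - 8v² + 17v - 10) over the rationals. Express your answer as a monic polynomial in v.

Euclidean algorithm in ℚ[v]:
  v⁵ - 8v⁴ + 34v³ - 411v² + 2144v - 2820 = (v² + 17)(v³ - 8v² + 17v - 10) + (-265v² + 1855v - 2650)
  v³ - 8v² + 17v - 10 = (-(1/265)v + 1/265)(-265v² + 1855v - 2650) + (0)
Last nonzero remainder: -265v² + 1855v - 2650. Dividing through by -265 gives the monic gcd v² - 7v + 10.

v² - 7v + 10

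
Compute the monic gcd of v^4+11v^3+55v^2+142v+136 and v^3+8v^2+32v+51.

v^2+5v+17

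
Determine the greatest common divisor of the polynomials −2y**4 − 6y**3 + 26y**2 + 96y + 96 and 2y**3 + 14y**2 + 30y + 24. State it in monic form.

By polynomial division,
  −2y**4 − 6y**3 + 26y**2 + 96y + 96 = (−y + 4)(2y**3 + 14y**2 + 30y + 24) + (0)
Last nonzero remainder: 2y**3 + 14y**2 + 30y + 24. Dividing through by 2 gives the monic gcd y**3 + 7y**2 + 15y + 12.

y**3 + 7y**2 + 15y + 12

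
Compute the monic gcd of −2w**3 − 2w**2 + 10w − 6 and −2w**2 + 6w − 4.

By polynomial division,
  −2w**3 − 2w**2 + 10w − 6 = (w + 4)(−2w**2 + 6w − 4) + (−10w + 10)
  −2w**2 + 6w − 4 = ((1/5)w − 2/5)(−10w + 10) + (0)
Last nonzero remainder: −10w + 10. Dividing through by −10 gives the monic gcd w − 1.

w − 1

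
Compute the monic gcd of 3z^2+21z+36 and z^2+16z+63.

1

By polynomial division,
  3z^2+21z+36 = (3)(z^2+16z+63) + (-27z-153)
  z^2+16z+63 = (-(1/27)z-31/81)(-27z-153) + (40/9)
  -27z-153 = (-(243/40)z-1377/40)(40/9) + (0)
The last nonzero remainder is the constant 40/9, so the polynomials are coprime and gcd = 1.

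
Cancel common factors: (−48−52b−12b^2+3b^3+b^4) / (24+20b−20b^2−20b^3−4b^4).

Repeated division with remainder:
  b^4+3b^3−12b^2−52b−48 = (−1/4)(−4b^4−20b^3−20b^2+20b+24) + (−2b^3−17b^2−47b−42)
  −4b^4−20b^3−20b^2+20b+24 = (2b−7)(−2b^3−17b^2−47b−42) + (−45b^2−225b−270)
  −2b^3−17b^2−47b−42 = ((2/45)b+7/45)(−45b^2−225b−270) + (0)
Last nonzero remainder: −45b^2−225b−270. Dividing through by −45 gives the monic gcd b^2+5b+6.
Cancel b^2+5b+6 from numerator and denominator to get the reduced form.

(8+2b−b^2)/(−4+4b^2)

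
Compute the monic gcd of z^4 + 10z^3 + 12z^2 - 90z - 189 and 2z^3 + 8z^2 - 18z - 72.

z^2 - 9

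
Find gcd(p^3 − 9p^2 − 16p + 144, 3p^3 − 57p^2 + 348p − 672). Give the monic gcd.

p − 4

Euclidean algorithm in ℚ[p]:
  p^3 − 9p^2 − 16p + 144 = (1/3)(3p^3 − 57p^2 + 348p − 672) + (10p^2 − 132p + 368)
  3p^3 − 57p^2 + 348p − 672 = ((3/10)p − 87/50)(10p^2 − 132p + 368) + ((198/25)p − 792/25)
  10p^2 − 132p + 368 = ((125/99)p − 1150/99)((198/25)p − 792/25) + (0)
Last nonzero remainder: (198/25)p − 792/25. Dividing through by 198/25 gives the monic gcd p − 4.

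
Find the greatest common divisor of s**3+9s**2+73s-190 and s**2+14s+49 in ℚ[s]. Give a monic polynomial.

1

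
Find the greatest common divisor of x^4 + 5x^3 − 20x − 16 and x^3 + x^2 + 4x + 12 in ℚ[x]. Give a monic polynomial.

By polynomial division,
  x^4 + 5x^3 − 20x − 16 = (x + 4)(x^3 + x^2 + 4x + 12) + (−8x^2 − 48x − 64)
  x^3 + x^2 + 4x + 12 = (−(1/8)x + 5/8)(−8x^2 − 48x − 64) + (26x + 52)
  −8x^2 − 48x − 64 = (−(4/13)x − 16/13)(26x + 52) + (0)
Last nonzero remainder: 26x + 52. Dividing through by 26 gives the monic gcd x + 2.

x + 2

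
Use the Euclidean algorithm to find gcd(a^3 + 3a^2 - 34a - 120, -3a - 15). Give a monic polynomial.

Apply the Euclidean algorithm:
  a^3 + 3a^2 - 34a - 120 = (-(1/3)a^2 + (2/3)a + 8)(-3a - 15) + (0)
Last nonzero remainder: -3a - 15. Dividing through by -3 gives the monic gcd a + 5.

a + 5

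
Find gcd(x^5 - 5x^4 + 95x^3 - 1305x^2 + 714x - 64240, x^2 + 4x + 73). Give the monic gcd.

x^2 + 4x + 73

Repeated division with remainder:
  x^5 - 5x^4 + 95x^3 - 1305x^2 + 714x - 64240 = (x^3 - 9x^2 + 58x - 880)(x^2 + 4x + 73) + (0)
The last nonzero remainder x^2 + 4x + 73 is already monic.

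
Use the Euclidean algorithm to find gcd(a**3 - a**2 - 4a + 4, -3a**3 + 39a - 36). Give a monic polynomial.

a - 1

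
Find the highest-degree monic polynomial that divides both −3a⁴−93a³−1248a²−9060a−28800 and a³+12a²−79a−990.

a+10

Euclidean algorithm in ℚ[a]:
  −3a⁴−93a³−1248a²−9060a−28800 = (−3a−57)(a³+12a²−79a−990) + (−801a²−16533a−85230)
  a³+12a²−79a−990 = (−(1/801)a+769/71289)(−801a²−16533a−85230) + (−(55936/7921)a−559360/7921)
  −801a²−16533a−85230 = ((6344721/55936)a+67510683/55936)(−(55936/7921)a−559360/7921) + (0)
Last nonzero remainder: −(55936/7921)a−559360/7921. Dividing through by −55936/7921 gives the monic gcd a+10.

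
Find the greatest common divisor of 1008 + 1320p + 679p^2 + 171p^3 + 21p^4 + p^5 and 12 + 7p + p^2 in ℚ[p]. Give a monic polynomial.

12 + 7p + p^2

Apply the Euclidean algorithm:
  p^5 + 21p^4 + 171p^3 + 679p^2 + 1320p + 1008 = (p^3 + 14p^2 + 61p + 84)(p^2 + 7p + 12) + (0)
The last nonzero remainder p^2 + 7p + 12 is already monic.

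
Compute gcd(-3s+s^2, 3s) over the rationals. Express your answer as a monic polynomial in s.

s

Repeated division with remainder:
  s^2-3s = ((1/3)s-1)(3s) + (0)
Last nonzero remainder: 3s. Dividing through by 3 gives the monic gcd s.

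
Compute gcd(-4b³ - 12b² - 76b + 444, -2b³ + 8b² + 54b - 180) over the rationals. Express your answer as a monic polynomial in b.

b - 3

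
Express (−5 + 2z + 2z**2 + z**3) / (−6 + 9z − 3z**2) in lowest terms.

(−5 − 3z − z**2)/(−6 + 3z)

Repeated division with remainder:
  z**3 + 2z**2 + 2z − 5 = (−(1/3)z − 5/3)(−3z**2 + 9z − 6) + (15z − 15)
  −3z**2 + 9z − 6 = (−(1/5)z + 2/5)(15z − 15) + (0)
Last nonzero remainder: 15z − 15. Dividing through by 15 gives the monic gcd z − 1.
Cancel z − 1 from numerator and denominator to get the reduced form.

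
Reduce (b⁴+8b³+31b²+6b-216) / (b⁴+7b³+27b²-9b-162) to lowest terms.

(b+4)/(b+3)

Euclidean algorithm in ℚ[b]:
  b⁴+8b³+31b²+6b-216 = (b⁴+7b³+27b²-9b-162) + (b³+4b²+15b-54)
  b⁴+7b³+27b²-9b-162 = (b+3)(b³+4b²+15b-54) + (0)
The last nonzero remainder b³+4b²+15b-54 is already monic.
Cancel b³+4b²+15b-54 from numerator and denominator to get the reduced form.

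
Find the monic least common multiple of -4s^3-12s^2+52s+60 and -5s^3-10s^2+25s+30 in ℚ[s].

s^5+4s^4-16s^3-46s^2+63s+90

Repeated division with remainder:
  -4s^3-12s^2+52s+60 = (4/5)(-5s^3-10s^2+25s+30) + (-4s^2+32s+36)
  -5s^3-10s^2+25s+30 = ((5/4)s+25/2)(-4s^2+32s+36) + (-420s-420)
  -4s^2+32s+36 = ((1/105)s-3/35)(-420s-420) + (0)
Last nonzero remainder: -420s-420. Dividing through by -420 gives the monic gcd s+1.
Then lcm(f, g) = f·g / gcd(f, g); expanding and making the result monic gives the answer.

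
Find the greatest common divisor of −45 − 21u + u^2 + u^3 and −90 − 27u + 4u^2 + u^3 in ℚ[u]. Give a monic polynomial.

Euclidean algorithm in ℚ[u]:
  u^3 + u^2 − 21u − 45 = (u^3 + 4u^2 − 27u − 90) + (−3u^2 + 6u + 45)
  u^3 + 4u^2 − 27u − 90 = (−(1/3)u − 2)(−3u^2 + 6u + 45) + (0)
Last nonzero remainder: −3u^2 + 6u + 45. Dividing through by −3 gives the monic gcd u^2 − 2u − 15.

−15 − 2u + u^2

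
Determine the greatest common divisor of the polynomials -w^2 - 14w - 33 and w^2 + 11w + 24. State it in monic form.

w + 3

Repeated division with remainder:
  -w^2 - 14w - 33 = (-1)(w^2 + 11w + 24) + (-3w - 9)
  w^2 + 11w + 24 = (-(1/3)w - 8/3)(-3w - 9) + (0)
Last nonzero remainder: -3w - 9. Dividing through by -3 gives the monic gcd w + 3.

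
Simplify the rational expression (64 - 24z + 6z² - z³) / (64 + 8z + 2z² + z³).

(4 - z)/(4 + z)

Repeated division with remainder:
  -z³ + 6z² - 24z + 64 = (-1)(z³ + 2z² + 8z + 64) + (8z² - 16z + 128)
  z³ + 2z² + 8z + 64 = ((1/8)z + 1/2)(8z² - 16z + 128) + (0)
Last nonzero remainder: 8z² - 16z + 128. Dividing through by 8 gives the monic gcd z² - 2z + 16.
Cancel z² - 2z + 16 from numerator and denominator to get the reduced form.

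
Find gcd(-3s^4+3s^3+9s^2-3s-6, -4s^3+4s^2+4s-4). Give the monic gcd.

s^2-1

Euclidean algorithm in ℚ[s]:
  -3s^4+3s^3+9s^2-3s-6 = ((3/4)s)(-4s^3+4s^2+4s-4) + (6s^2-6)
  -4s^3+4s^2+4s-4 = (-(2/3)s+2/3)(6s^2-6) + (0)
Last nonzero remainder: 6s^2-6. Dividing through by 6 gives the monic gcd s^2-1.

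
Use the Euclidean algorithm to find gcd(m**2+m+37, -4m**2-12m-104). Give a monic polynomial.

Euclidean algorithm in ℚ[m]:
  m**2+m+37 = (-1/4)(-4m**2-12m-104) + (-2m+11)
  -4m**2-12m-104 = (2m+17)(-2m+11) + (-291)
  -2m+11 = ((2/291)m-11/291)(-291) + (0)
The last nonzero remainder is the constant -291, so the polynomials are coprime and gcd = 1.

1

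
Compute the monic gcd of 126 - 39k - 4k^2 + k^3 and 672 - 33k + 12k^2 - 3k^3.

-7 + k

Repeated division with remainder:
  k^3 - 4k^2 - 39k + 126 = (-1/3)(-3k^3 + 12k^2 - 33k + 672) + (-50k + 350)
  -3k^3 + 12k^2 - 33k + 672 = ((3/50)k^2 + (9/50)k + 48/25)(-50k + 350) + (0)
Last nonzero remainder: -50k + 350. Dividing through by -50 gives the monic gcd k - 7.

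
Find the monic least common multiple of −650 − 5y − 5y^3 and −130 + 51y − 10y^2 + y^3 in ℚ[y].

Repeated division with remainder:
  −5y^3 − 5y − 650 = (−5)(y^3 − 10y^2 + 51y − 130) + (−50y^2 + 250y − 1300)
  y^3 − 10y^2 + 51y − 130 = (−(1/50)y + 1/10)(−50y^2 + 250y − 1300) + (0)
Last nonzero remainder: −50y^2 + 250y − 1300. Dividing through by −50 gives the monic gcd y^2 − 5y + 26.
Then lcm(f, g) = f·g / gcd(f, g); expanding and making the result monic gives the answer.

−650 + 125y + y^2 − 5y^3 + y^4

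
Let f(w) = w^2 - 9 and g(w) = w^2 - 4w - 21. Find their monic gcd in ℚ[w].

w + 3

Euclidean algorithm in ℚ[w]:
  w^2 - 9 = (w^2 - 4w - 21) + (4w + 12)
  w^2 - 4w - 21 = ((1/4)w - 7/4)(4w + 12) + (0)
Last nonzero remainder: 4w + 12. Dividing through by 4 gives the monic gcd w + 3.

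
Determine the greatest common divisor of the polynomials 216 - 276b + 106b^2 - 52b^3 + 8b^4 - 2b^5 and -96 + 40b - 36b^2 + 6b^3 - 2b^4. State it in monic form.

12 - 2b + b^2

Apply the Euclidean algorithm:
  -2b^5 + 8b^4 - 52b^3 + 106b^2 - 276b + 216 = (b - 1)(-2b^4 + 6b^3 - 36b^2 + 40b - 96) + (-10b^3 + 30b^2 - 140b + 120)
  -2b^4 + 6b^3 - 36b^2 + 40b - 96 = ((1/5)b)(-10b^3 + 30b^2 - 140b + 120) + (-8b^2 + 16b - 96)
  -10b^3 + 30b^2 - 140b + 120 = ((5/4)b - 5/4)(-8b^2 + 16b - 96) + (0)
Last nonzero remainder: -8b^2 + 16b - 96. Dividing through by -8 gives the monic gcd b^2 - 2b + 12.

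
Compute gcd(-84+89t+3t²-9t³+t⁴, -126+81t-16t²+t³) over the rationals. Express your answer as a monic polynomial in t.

-7+t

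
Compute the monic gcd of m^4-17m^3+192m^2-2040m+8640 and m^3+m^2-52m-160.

m-8

By polynomial division,
  m^4-17m^3+192m^2-2040m+8640 = (m-18)(m^3+m^2-52m-160) + (262m^2-2816m+5760)
  m^3+m^2-52m-160 = ((1/262)m+1539/34322)(262m^2-2816m+5760) + ((897260/17161)m-7178080/17161)
  262m^2-2816m+5760 = ((2248091/448630)m-617796/44863)((897260/17161)m-7178080/17161) + (0)
Last nonzero remainder: (897260/17161)m-7178080/17161. Dividing through by 897260/17161 gives the monic gcd m-8.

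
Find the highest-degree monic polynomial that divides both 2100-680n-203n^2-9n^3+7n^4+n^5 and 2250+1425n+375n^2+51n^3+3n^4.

30+7n+n^2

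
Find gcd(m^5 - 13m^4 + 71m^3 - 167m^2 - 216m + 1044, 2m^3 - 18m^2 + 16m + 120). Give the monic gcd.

m^2 - 4m - 12

Euclidean algorithm in ℚ[m]:
  m^5 - 13m^4 + 71m^3 - 167m^2 - 216m + 1044 = ((1/2)m^2 - 2m + 27/2)(2m^3 - 18m^2 + 16m + 120) + (48m^2 - 192m - 576)
  2m^3 - 18m^2 + 16m + 120 = ((1/24)m - 5/24)(48m^2 - 192m - 576) + (0)
Last nonzero remainder: 48m^2 - 192m - 576. Dividing through by 48 gives the monic gcd m^2 - 4m - 12.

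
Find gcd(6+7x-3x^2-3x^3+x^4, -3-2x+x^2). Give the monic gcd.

-3-2x+x^2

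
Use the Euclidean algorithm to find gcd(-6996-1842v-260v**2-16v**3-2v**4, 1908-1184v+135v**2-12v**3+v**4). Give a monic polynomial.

106-v+v**2

Repeated division with remainder:
  -2v**4-16v**3-260v**2-1842v-6996 = (-2)(v**4-12v**3+135v**2-1184v+1908) + (-40v**3+10v**2-4210v-3180)
  v**4-12v**3+135v**2-1184v+1908 = (-(1/40)v+47/160)(-40v**3+10v**2-4210v-3180) + ((429/16)v**2-(429/16)v+22737/8)
  -40v**3+10v**2-4210v-3180 = (-(640/429)v-160/143)((429/16)v**2-(429/16)v+22737/8) + (0)
Last nonzero remainder: (429/16)v**2-(429/16)v+22737/8. Dividing through by 429/16 gives the monic gcd v**2-v+106.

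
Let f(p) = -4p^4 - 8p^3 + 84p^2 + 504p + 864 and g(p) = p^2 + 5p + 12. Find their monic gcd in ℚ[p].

p^2 + 5p + 12

Repeated division with remainder:
  -4p^4 - 8p^3 + 84p^2 + 504p + 864 = (-4p^2 + 12p + 72)(p^2 + 5p + 12) + (0)
The last nonzero remainder p^2 + 5p + 12 is already monic.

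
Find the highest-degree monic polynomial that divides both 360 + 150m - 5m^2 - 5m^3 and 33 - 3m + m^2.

1

Euclidean algorithm in ℚ[m]:
  -5m^3 - 5m^2 + 150m + 360 = (-5m - 20)(m^2 - 3m + 33) + (255m + 1020)
  m^2 - 3m + 33 = ((1/255)m - 7/255)(255m + 1020) + (61)
  255m + 1020 = ((255/61)m + 1020/61)(61) + (0)
The last nonzero remainder is the constant 61, so the polynomials are coprime and gcd = 1.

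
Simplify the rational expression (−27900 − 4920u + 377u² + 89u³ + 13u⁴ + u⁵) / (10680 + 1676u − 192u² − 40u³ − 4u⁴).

Euclidean algorithm in ℚ[u]:
  u⁵ + 13u⁴ + 89u³ + 377u² − 4920u − 27900 = (−(1/4)u − 3/4)(−4u⁴ − 40u³ − 192u² + 1676u + 10680) + (11u³ + 652u² − 993u − 19890)
  −4u⁴ − 40u³ − 192u² + 1676u + 10680 = (−(4/11)u + 2168/121)(11u³ + 652u² − 993u − 19890) + (−(1480460/121)u² + (1480460/121)u + 44413800/121)
  11u³ + 652u² − 993u − 19890 = (−(1331/1480460)u − 80223/1480460)(−(1480460/121)u² + (1480460/121)u + 44413800/121) + (0)
Last nonzero remainder: −(1480460/121)u² + (1480460/121)u + 44413800/121. Dividing through by −1480460/121 gives the monic gcd u² − u − 30.
Cancel u² − u − 30 from numerator and denominator to get the reduced form.

(−930 − 133u − 14u² − u³)/(356 + 44u + 4u²)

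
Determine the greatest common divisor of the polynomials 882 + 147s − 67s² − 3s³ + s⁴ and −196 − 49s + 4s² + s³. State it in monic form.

By polynomial division,
  s⁴ − 3s³ − 67s² + 147s + 882 = (s − 7)(s³ + 4s² − 49s − 196) + (10s² − 490)
  s³ + 4s² − 49s − 196 = ((1/10)s + 2/5)(10s² − 490) + (0)
Last nonzero remainder: 10s² − 490. Dividing through by 10 gives the monic gcd s² − 49.

−49 + s²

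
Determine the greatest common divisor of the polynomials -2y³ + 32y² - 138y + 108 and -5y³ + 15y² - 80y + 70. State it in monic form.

y - 1

Repeated division with remainder:
  -2y³ + 32y² - 138y + 108 = (2/5)(-5y³ + 15y² - 80y + 70) + (26y² - 106y + 80)
  -5y³ + 15y² - 80y + 70 = (-(5/26)y - 35/169)(26y² - 106y + 80) + (-(14630/169)y + 14630/169)
  26y² - 106y + 80 = (-(2197/7315)y + 1352/1463)(-(14630/169)y + 14630/169) + (0)
Last nonzero remainder: -(14630/169)y + 14630/169. Dividing through by -14630/169 gives the monic gcd y - 1.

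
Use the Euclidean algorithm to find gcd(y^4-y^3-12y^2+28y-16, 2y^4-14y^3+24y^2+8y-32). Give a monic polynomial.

y^2-4y+4

Euclidean algorithm in ℚ[y]:
  y^4-y^3-12y^2+28y-16 = (1/2)(2y^4-14y^3+24y^2+8y-32) + (6y^3-24y^2+24y)
  2y^4-14y^3+24y^2+8y-32 = ((1/3)y-1)(6y^3-24y^2+24y) + (-8y^2+32y-32)
  6y^3-24y^2+24y = (-(3/4)y)(-8y^2+32y-32) + (0)
Last nonzero remainder: -8y^2+32y-32. Dividing through by -8 gives the monic gcd y^2-4y+4.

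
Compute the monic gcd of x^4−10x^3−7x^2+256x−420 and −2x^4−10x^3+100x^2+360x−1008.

Repeated division with remainder:
  x^4−10x^3−7x^2+256x−420 = (−1/2)(−2x^4−10x^3+100x^2+360x−1008) + (−15x^3+43x^2+436x−924)
  −2x^4−10x^3+100x^2+360x−1008 = ((2/15)x+236/225)(−15x^3+43x^2+436x−924) + (−(728/225)x^2+(5824/225)x−2912/75)
  −15x^3+43x^2+436x−924 = ((3375/728)x+2475/104)(−(728/225)x^2+(5824/225)x−2912/75) + (0)
Last nonzero remainder: −(728/225)x^2+(5824/225)x−2912/75. Dividing through by −728/225 gives the monic gcd x^2−8x+12.

x^2−8x+12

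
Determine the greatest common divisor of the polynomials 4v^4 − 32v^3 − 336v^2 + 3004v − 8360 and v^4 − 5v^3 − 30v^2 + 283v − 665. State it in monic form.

v^2 − 7v + 19

Apply the Euclidean algorithm:
  4v^4 − 32v^3 − 336v^2 + 3004v − 8360 = (4)(v^4 − 5v^3 − 30v^2 + 283v − 665) + (−12v^3 − 216v^2 + 1872v − 5700)
  v^4 − 5v^3 − 30v^2 + 283v − 665 = (−(1/12)v + 23/12)(−12v^3 − 216v^2 + 1872v − 5700) + (540v^2 − 3780v + 10260)
  −12v^3 − 216v^2 + 1872v − 5700 = (−(1/45)v − 5/9)(540v^2 − 3780v + 10260) + (0)
Last nonzero remainder: 540v^2 − 3780v + 10260. Dividing through by 540 gives the monic gcd v^2 − 7v + 19.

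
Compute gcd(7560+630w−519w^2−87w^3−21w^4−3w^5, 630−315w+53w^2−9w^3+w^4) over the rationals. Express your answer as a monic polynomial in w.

−105+35w−3w^2+w^3

Euclidean algorithm in ℚ[w]:
  −3w^5−21w^4−87w^3−519w^2+630w+7560 = (−3w−48)(w^4−9w^3+53w^2−315w+630) + (−360w^3+1080w^2−12600w+37800)
  w^4−9w^3+53w^2−315w+630 = (−(1/360)w+1/60)(−360w^3+1080w^2−12600w+37800) + (0)
Last nonzero remainder: −360w^3+1080w^2−12600w+37800. Dividing through by −360 gives the monic gcd w^3−3w^2+35w−105.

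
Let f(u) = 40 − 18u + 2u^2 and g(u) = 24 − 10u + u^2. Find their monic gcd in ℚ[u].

−4 + u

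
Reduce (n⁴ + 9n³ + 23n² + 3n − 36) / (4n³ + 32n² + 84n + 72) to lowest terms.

Apply the Euclidean algorithm:
  n⁴ + 9n³ + 23n² + 3n − 36 = ((1/4)n + 1/4)(4n³ + 32n² + 84n + 72) + (−6n² − 36n − 54)
  4n³ + 32n² + 84n + 72 = (−(2/3)n − 4/3)(−6n² − 36n − 54) + (0)
Last nonzero remainder: −6n² − 36n − 54. Dividing through by −6 gives the monic gcd n² + 6n + 9.
Cancel n² + 6n + 9 from numerator and denominator to get the reduced form.

(n² + 3n − 4)/(4n + 8)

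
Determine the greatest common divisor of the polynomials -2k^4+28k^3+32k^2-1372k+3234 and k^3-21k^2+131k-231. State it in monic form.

k^3-21k^2+131k-231

By polynomial division,
  -2k^4+28k^3+32k^2-1372k+3234 = (-2k-14)(k^3-21k^2+131k-231) + (0)
The last nonzero remainder k^3-21k^2+131k-231 is already monic.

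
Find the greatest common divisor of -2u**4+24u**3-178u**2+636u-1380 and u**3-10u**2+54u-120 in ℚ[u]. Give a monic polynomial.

Euclidean algorithm in ℚ[u]:
  -2u**4+24u**3-178u**2+636u-1380 = (-2u+4)(u**3-10u**2+54u-120) + (-30u**2+180u-900)
  u**3-10u**2+54u-120 = (-(1/30)u+2/15)(-30u**2+180u-900) + (0)
Last nonzero remainder: -30u**2+180u-900. Dividing through by -30 gives the monic gcd u**2-6u+30.

u**2-6u+30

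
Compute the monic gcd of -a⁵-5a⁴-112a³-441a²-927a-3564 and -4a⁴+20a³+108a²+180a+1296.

a³+4a²+9a+36

Euclidean algorithm in ℚ[a]:
  -a⁵-5a⁴-112a³-441a²-927a-3564 = ((1/4)a+5/2)(-4a⁴+20a³+108a²+180a+1296) + (-189a³-756a²-1701a-6804)
  -4a⁴+20a³+108a²+180a+1296 = ((4/189)a-4/21)(-189a³-756a²-1701a-6804) + (0)
Last nonzero remainder: -189a³-756a²-1701a-6804. Dividing through by -189 gives the monic gcd a³+4a²+9a+36.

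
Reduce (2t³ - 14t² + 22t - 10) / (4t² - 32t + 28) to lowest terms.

Apply the Euclidean algorithm:
  2t³ - 14t² + 22t - 10 = ((1/2)t + 1/2)(4t² - 32t + 28) + (24t - 24)
  4t² - 32t + 28 = ((1/6)t - 7/6)(24t - 24) + (0)
Last nonzero remainder: 24t - 24. Dividing through by 24 gives the monic gcd t - 1.
Cancel t - 1 from numerator and denominator to get the reduced form.

(t² - 6t + 5)/(2t - 14)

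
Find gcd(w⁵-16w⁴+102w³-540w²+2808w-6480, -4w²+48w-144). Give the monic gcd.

Apply the Euclidean algorithm:
  w⁵-16w⁴+102w³-540w²+2808w-6480 = (-(1/4)w³+w²-(9/2)w+45)(-4w²+48w-144) + (0)
Last nonzero remainder: -4w²+48w-144. Dividing through by -4 gives the monic gcd w²-12w+36.

w²-12w+36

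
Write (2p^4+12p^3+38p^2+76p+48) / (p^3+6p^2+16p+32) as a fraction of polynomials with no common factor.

(2p^2+8p+6)/(p+4)

Repeated division with remainder:
  2p^4+12p^3+38p^2+76p+48 = (2p)(p^3+6p^2+16p+32) + (6p^2+12p+48)
  p^3+6p^2+16p+32 = ((1/6)p+2/3)(6p^2+12p+48) + (0)
Last nonzero remainder: 6p^2+12p+48. Dividing through by 6 gives the monic gcd p^2+2p+8.
Cancel p^2+2p+8 from numerator and denominator to get the reduced form.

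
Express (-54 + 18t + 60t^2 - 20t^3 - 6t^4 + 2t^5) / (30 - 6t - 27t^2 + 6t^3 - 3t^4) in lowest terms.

(-54 + 18t + 6t^2 - 2t^3)/(30 - 6t + 3t^2)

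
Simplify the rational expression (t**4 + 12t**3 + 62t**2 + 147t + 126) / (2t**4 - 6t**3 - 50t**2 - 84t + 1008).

(t**2 + 5t + 6)/(2t**2 - 20t + 48)

Repeated division with remainder:
  t**4 + 12t**3 + 62t**2 + 147t + 126 = (1/2)(2t**4 - 6t**3 - 50t**2 - 84t + 1008) + (15t**3 + 87t**2 + 189t - 378)
  2t**4 - 6t**3 - 50t**2 - 84t + 1008 = ((2/15)t - 88/75)(15t**3 + 87t**2 + 189t - 378) + ((672/25)t**2 + (4704/25)t + 14112/25)
  15t**3 + 87t**2 + 189t - 378 = ((125/224)t - 75/112)((672/25)t**2 + (4704/25)t + 14112/25) + (0)
Last nonzero remainder: (672/25)t**2 + (4704/25)t + 14112/25. Dividing through by 672/25 gives the monic gcd t**2 + 7t + 21.
Cancel t**2 + 7t + 21 from numerator and denominator to get the reduced form.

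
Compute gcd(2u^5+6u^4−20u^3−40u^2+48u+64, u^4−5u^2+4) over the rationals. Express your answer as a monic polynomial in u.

By polynomial division,
  2u^5+6u^4−20u^3−40u^2+48u+64 = (2u+6)(u^4−5u^2+4) + (−10u^3−10u^2+40u+40)
  u^4−5u^2+4 = (−(1/10)u+1/10)(−10u^3−10u^2+40u+40) + (0)
Last nonzero remainder: −10u^3−10u^2+40u+40. Dividing through by −10 gives the monic gcd u^3+u^2−4u−4.

u^3+u^2−4u−4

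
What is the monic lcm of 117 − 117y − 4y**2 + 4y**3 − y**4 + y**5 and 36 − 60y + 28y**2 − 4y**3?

By polynomial division,
  y**5 − y**4 + 4y**3 − 4y**2 − 117y + 117 = (−(1/4)y**2 − (3/2)y − 31/4)(−4y**3 + 28y**2 − 60y + 36) + (132y**2 − 528y + 396)
  −4y**3 + 28y**2 − 60y + 36 = (−(1/33)y + 1/11)(132y**2 − 528y + 396) + (0)
Last nonzero remainder: 132y**2 − 528y + 396. Dividing through by 132 gives the monic gcd y**2 − 4y + 3.
Then lcm(f, g) = f·g / gcd(f, g); expanding and making the result monic gives the answer.

−351 + 468y − 105y**2 − 16y**3 + 7y**4 − 4y**5 + y**6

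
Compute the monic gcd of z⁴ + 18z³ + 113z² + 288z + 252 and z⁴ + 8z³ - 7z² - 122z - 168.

Repeated division with remainder:
  z⁴ + 18z³ + 113z² + 288z + 252 = (z⁴ + 8z³ - 7z² - 122z - 168) + (10z³ + 120z² + 410z + 420)
  z⁴ + 8z³ - 7z² - 122z - 168 = ((1/10)z - 2/5)(10z³ + 120z² + 410z + 420) + (0)
Last nonzero remainder: 10z³ + 120z² + 410z + 420. Dividing through by 10 gives the monic gcd z³ + 12z² + 41z + 42.

z³ + 12z² + 41z + 42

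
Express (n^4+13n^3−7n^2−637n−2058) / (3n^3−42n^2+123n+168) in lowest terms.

Euclidean algorithm in ℚ[n]:
  n^4+13n^3−7n^2−637n−2058 = ((1/3)n+9)(3n^3−42n^2+123n+168) + (330n^2−1800n−3570)
  3n^3−42n^2+123n+168 = ((1/110)n−47/605)(330n^2−1800n−3570) + ((1890/121)n−13230/121)
  330n^2−1800n−3570 = ((1331/63)n+2057/63)((1890/121)n−13230/121) + (0)
Last nonzero remainder: (1890/121)n−13230/121. Dividing through by 1890/121 gives the monic gcd n−7.
Cancel n−7 from numerator and denominator to get the reduced form.

(n^3+20n^2+133n+294)/(3n^2−21n−24)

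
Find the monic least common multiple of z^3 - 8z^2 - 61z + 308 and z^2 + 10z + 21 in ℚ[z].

Euclidean algorithm in ℚ[z]:
  z^3 - 8z^2 - 61z + 308 = (z - 18)(z^2 + 10z + 21) + (98z + 686)
  z^2 + 10z + 21 = ((1/98)z + 3/98)(98z + 686) + (0)
Last nonzero remainder: 98z + 686. Dividing through by 98 gives the monic gcd z + 7.
Then lcm(f, g) = f·g / gcd(f, g); expanding and making the result monic gives the answer.

z^4 - 5z^3 - 85z^2 + 125z + 924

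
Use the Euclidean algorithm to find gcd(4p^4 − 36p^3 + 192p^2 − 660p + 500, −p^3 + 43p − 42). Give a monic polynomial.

Repeated division with remainder:
  4p^4 − 36p^3 + 192p^2 − 660p + 500 = (−4p + 36)(−p^3 + 43p − 42) + (364p^2 − 2376p + 2012)
  −p^3 + 43p − 42 = (−(1/364)p − 297/16562)(364p^2 − 2376p + 2012) + ((49020/8281)p − 49020/8281)
  364p^2 − 2376p + 2012 = ((753571/12255)p − 4165343/12255)((49020/8281)p − 49020/8281) + (0)
Last nonzero remainder: (49020/8281)p − 49020/8281. Dividing through by 49020/8281 gives the monic gcd p − 1.

p − 1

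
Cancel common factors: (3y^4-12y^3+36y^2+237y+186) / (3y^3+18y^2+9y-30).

Apply the Euclidean algorithm:
  3y^4-12y^3+36y^2+237y+186 = (y-10)(3y^3+18y^2+9y-30) + (207y^2+357y-114)
  3y^3+18y^2+9y-30 = ((1/69)y+295/4761)(207y^2+357y-114) + (-(18200/1587)y-36400/1587)
  207y^2+357y-114 = (-(328509/18200)y+90459/18200)(-(18200/1587)y-36400/1587) + (0)
Last nonzero remainder: -(18200/1587)y-36400/1587. Dividing through by -18200/1587 gives the monic gcd y+2.
Cancel y+2 from numerator and denominator to get the reduced form.

(y^3-6y^2+24y+31)/(y^2+4y-5)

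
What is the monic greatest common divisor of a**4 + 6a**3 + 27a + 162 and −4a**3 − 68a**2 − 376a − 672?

a + 6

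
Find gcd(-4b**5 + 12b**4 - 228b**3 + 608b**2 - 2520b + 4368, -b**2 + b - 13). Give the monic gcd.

b**2 - b + 13

Repeated division with remainder:
  -4b**5 + 12b**4 - 228b**3 + 608b**2 - 2520b + 4368 = (4b**3 - 8b**2 + 168b - 336)(-b**2 + b - 13) + (0)
Last nonzero remainder: -b**2 + b - 13. Dividing through by -1 gives the monic gcd b**2 - b + 13.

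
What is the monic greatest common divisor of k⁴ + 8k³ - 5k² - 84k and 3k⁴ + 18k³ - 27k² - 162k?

k² - 3k

Repeated division with remainder:
  k⁴ + 8k³ - 5k² - 84k = (1/3)(3k⁴ + 18k³ - 27k² - 162k) + (2k³ + 4k² - 30k)
  3k⁴ + 18k³ - 27k² - 162k = ((3/2)k + 6)(2k³ + 4k² - 30k) + (-6k² + 18k)
  2k³ + 4k² - 30k = (-(1/3)k - 5/3)(-6k² + 18k) + (0)
Last nonzero remainder: -6k² + 18k. Dividing through by -6 gives the monic gcd k² - 3k.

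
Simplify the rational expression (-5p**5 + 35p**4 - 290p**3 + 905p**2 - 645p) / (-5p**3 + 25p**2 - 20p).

Repeated division with remainder:
  -5p**5 + 35p**4 - 290p**3 + 905p**2 - 645p = (p**2 - 2p + 44)(-5p**3 + 25p**2 - 20p) + (-235p**2 + 235p)
  -5p**3 + 25p**2 - 20p = ((1/47)p - 4/47)(-235p**2 + 235p) + (0)
Last nonzero remainder: -235p**2 + 235p. Dividing through by -235 gives the monic gcd p**2 - p.
Cancel p**2 - p from numerator and denominator to get the reduced form.

(p**3 - 6p**2 + 52p - 129)/(p - 4)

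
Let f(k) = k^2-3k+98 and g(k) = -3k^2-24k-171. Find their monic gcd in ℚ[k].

1

Repeated division with remainder:
  k^2-3k+98 = (-1/3)(-3k^2-24k-171) + (-11k+41)
  -3k^2-24k-171 = ((3/11)k+387/121)(-11k+41) + (-36558/121)
  -11k+41 = ((1331/36558)k-4961/36558)(-36558/121) + (0)
The last nonzero remainder is the constant -36558/121, so the polynomials are coprime and gcd = 1.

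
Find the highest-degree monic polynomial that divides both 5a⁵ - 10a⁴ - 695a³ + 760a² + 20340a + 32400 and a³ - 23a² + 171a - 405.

a² - 18a + 81

Apply the Euclidean algorithm:
  5a⁵ - 10a⁴ - 695a³ + 760a² + 20340a + 32400 = (5a² + 105a + 865)(a³ - 23a² + 171a - 405) + (4725a² - 85050a + 382725)
  a³ - 23a² + 171a - 405 = ((1/4725)a - 1/945)(4725a² - 85050a + 382725) + (0)
Last nonzero remainder: 4725a² - 85050a + 382725. Dividing through by 4725 gives the monic gcd a² - 18a + 81.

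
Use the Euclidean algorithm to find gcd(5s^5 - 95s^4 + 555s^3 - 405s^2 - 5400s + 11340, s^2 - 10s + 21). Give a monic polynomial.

s^2 - 10s + 21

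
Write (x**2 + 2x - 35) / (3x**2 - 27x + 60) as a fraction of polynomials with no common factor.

(x + 7)/(3x - 12)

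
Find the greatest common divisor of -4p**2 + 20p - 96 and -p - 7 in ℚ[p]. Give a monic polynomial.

1

By polynomial division,
  -4p**2 + 20p - 96 = (4p - 48)(-p - 7) + (-432)
  -p - 7 = ((1/432)p + 7/432)(-432) + (0)
The last nonzero remainder is the constant -432, so the polynomials are coprime and gcd = 1.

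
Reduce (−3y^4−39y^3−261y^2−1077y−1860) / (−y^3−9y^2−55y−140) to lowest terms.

By polynomial division,
  −3y^4−39y^3−261y^2−1077y−1860 = (3y+12)(−y^3−9y^2−55y−140) + (12y^2+3y−180)
  −y^3−9y^2−55y−140 = (−(1/12)y−35/48)(12y^2+3y−180) + (−(1085/16)y−1085/4)
  12y^2+3y−180 = (−(192/1085)y+144/217)(−(1085/16)y−1085/4) + (0)
Last nonzero remainder: −(1085/16)y−1085/4. Dividing through by −1085/16 gives the monic gcd y+4.
Cancel y+4 from numerator and denominator to get the reduced form.

(3y^3+27y^2+153y+465)/(y^2+5y+35)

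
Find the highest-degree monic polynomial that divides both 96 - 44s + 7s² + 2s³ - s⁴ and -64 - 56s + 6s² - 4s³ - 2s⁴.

By polynomial division,
  -s⁴ + 2s³ + 7s² - 44s + 96 = (1/2)(-2s⁴ - 4s³ + 6s² - 56s - 64) + (4s³ + 4s² - 16s + 128)
  -2s⁴ - 4s³ + 6s² - 56s - 64 = (-(1/2)s - 1/2)(4s³ + 4s² - 16s + 128) + (0)
Last nonzero remainder: 4s³ + 4s² - 16s + 128. Dividing through by 4 gives the monic gcd s³ + s² - 4s + 32.

32 - 4s + s² + s³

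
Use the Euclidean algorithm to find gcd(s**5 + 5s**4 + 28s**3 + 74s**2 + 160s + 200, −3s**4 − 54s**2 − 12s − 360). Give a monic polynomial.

s**2 + 2s + 10

Euclidean algorithm in ℚ[s]:
  s**5 + 5s**4 + 28s**3 + 74s**2 + 160s + 200 = (−(1/3)s − 5/3)(−3s**4 − 54s**2 − 12s − 360) + (10s**3 − 20s**2 + 20s − 400)
  −3s**4 − 54s**2 − 12s − 360 = (−(3/10)s − 3/5)(10s**3 − 20s**2 + 20s − 400) + (−60s**2 − 120s − 600)
  10s**3 − 20s**2 + 20s − 400 = (−(1/6)s + 2/3)(−60s**2 − 120s − 600) + (0)
Last nonzero remainder: −60s**2 − 120s − 600. Dividing through by −60 gives the monic gcd s**2 + 2s + 10.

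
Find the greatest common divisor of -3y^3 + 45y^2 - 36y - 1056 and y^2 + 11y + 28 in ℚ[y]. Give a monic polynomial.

y + 4

Apply the Euclidean algorithm:
  -3y^3 + 45y^2 - 36y - 1056 = (-3y + 78)(y^2 + 11y + 28) + (-810y - 3240)
  y^2 + 11y + 28 = (-(1/810)y - 7/810)(-810y - 3240) + (0)
Last nonzero remainder: -810y - 3240. Dividing through by -810 gives the monic gcd y + 4.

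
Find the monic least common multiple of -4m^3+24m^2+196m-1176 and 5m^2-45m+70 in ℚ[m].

By polynomial division,
  -4m^3+24m^2+196m-1176 = (-(4/5)m-12/5)(5m^2-45m+70) + (144m-1008)
  5m^2-45m+70 = ((5/144)m-5/72)(144m-1008) + (0)
Last nonzero remainder: 144m-1008. Dividing through by 144 gives the monic gcd m-7.
Then lcm(f, g) = f·g / gcd(f, g); expanding and making the result monic gives the answer.

m^4-8m^3-37m^2+392m-588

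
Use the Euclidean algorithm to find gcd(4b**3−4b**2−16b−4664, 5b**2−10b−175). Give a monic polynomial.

1

Euclidean algorithm in ℚ[b]:
  4b**3−4b**2−16b−4664 = ((4/5)b+4/5)(5b**2−10b−175) + (132b−4524)
  5b**2−10b−175 = ((5/132)b+1775/1452)(132b−4524) + (648000/121)
  132b−4524 = ((1331/54000)b−45617/54000)(648000/121) + (0)
The last nonzero remainder is the constant 648000/121, so the polynomials are coprime and gcd = 1.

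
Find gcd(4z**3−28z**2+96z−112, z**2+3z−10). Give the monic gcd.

Repeated division with remainder:
  4z**3−28z**2+96z−112 = (4z−40)(z**2+3z−10) + (256z−512)
  z**2+3z−10 = ((1/256)z+5/256)(256z−512) + (0)
Last nonzero remainder: 256z−512. Dividing through by 256 gives the monic gcd z−2.

z−2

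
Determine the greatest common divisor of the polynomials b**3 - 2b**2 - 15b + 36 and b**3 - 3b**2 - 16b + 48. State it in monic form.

b**2 + b - 12

By polynomial division,
  b**3 - 2b**2 - 15b + 36 = (b**3 - 3b**2 - 16b + 48) + (b**2 + b - 12)
  b**3 - 3b**2 - 16b + 48 = (b - 4)(b**2 + b - 12) + (0)
The last nonzero remainder b**2 + b - 12 is already monic.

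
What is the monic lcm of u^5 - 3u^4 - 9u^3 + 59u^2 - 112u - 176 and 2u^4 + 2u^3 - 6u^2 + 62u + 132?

u^7 + 2u^6 - 18u^5 - 4u^4 + 129u^3 - 382u^2 - 1552u - 1056

Apply the Euclidean algorithm:
  u^5 - 3u^4 - 9u^3 + 59u^2 - 112u - 176 = ((1/2)u - 2)(2u^4 + 2u^3 - 6u^2 + 62u + 132) + (-2u^3 + 16u^2 - 54u + 88)
  2u^4 + 2u^3 - 6u^2 + 62u + 132 = (-u - 9)(-2u^3 + 16u^2 - 54u + 88) + (84u^2 - 336u + 924)
  -2u^3 + 16u^2 - 54u + 88 = (-(1/42)u + 2/21)(84u^2 - 336u + 924) + (0)
Last nonzero remainder: 84u^2 - 336u + 924. Dividing through by 84 gives the monic gcd u^2 - 4u + 11.
Then lcm(f, g) = f·g / gcd(f, g); expanding and making the result monic gives the answer.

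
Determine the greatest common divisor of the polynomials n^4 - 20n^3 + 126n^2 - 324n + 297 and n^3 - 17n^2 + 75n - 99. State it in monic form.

n^3 - 17n^2 + 75n - 99

Apply the Euclidean algorithm:
  n^4 - 20n^3 + 126n^2 - 324n + 297 = (n - 3)(n^3 - 17n^2 + 75n - 99) + (0)
The last nonzero remainder n^3 - 17n^2 + 75n - 99 is already monic.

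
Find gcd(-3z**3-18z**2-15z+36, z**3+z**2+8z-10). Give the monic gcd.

z-1

Repeated division with remainder:
  -3z**3-18z**2-15z+36 = (-3)(z**3+z**2+8z-10) + (-15z**2+9z+6)
  z**3+z**2+8z-10 = (-(1/15)z-8/75)(-15z**2+9z+6) + ((234/25)z-234/25)
  -15z**2+9z+6 = (-(125/78)z-25/39)((234/25)z-234/25) + (0)
Last nonzero remainder: (234/25)z-234/25. Dividing through by 234/25 gives the monic gcd z-1.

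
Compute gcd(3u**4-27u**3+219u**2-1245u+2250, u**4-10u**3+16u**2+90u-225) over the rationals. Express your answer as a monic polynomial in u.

Repeated division with remainder:
  3u**4-27u**3+219u**2-1245u+2250 = (3)(u**4-10u**3+16u**2+90u-225) + (3u**3+171u**2-1515u+2925)
  u**4-10u**3+16u**2+90u-225 = ((1/3)u-67/3)(3u**3+171u**2-1515u+2925) + (4340u**2-34720u+65100)
  3u**3+171u**2-1515u+2925 = ((3/4340)u+39/868)(4340u**2-34720u+65100) + (0)
Last nonzero remainder: 4340u**2-34720u+65100. Dividing through by 4340 gives the monic gcd u**2-8u+15.

u**2-8u+15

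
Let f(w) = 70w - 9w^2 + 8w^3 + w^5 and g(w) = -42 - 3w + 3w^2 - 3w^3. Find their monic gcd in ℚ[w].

By polynomial division,
  w^5 + 8w^3 - 9w^2 + 70w = (-(1/3)w^2 - (1/3)w - 8/3)(-3w^3 + 3w^2 - 3w - 42) + (-16w^2 + 48w - 112)
  -3w^3 + 3w^2 - 3w - 42 = ((3/16)w + 3/8)(-16w^2 + 48w - 112) + (0)
Last nonzero remainder: -16w^2 + 48w - 112. Dividing through by -16 gives the monic gcd w^2 - 3w + 7.

7 - 3w + w^2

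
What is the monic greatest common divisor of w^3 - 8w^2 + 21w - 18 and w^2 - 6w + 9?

w^2 - 6w + 9

By polynomial division,
  w^3 - 8w^2 + 21w - 18 = (w - 2)(w^2 - 6w + 9) + (0)
The last nonzero remainder w^2 - 6w + 9 is already monic.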